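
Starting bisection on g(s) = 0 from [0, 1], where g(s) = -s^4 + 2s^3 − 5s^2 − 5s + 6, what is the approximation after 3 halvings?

0.625

m = 0.5, g(m) = 2.4375 (+); new bracket [0.5, 1]
m = 0.75, g(m) = -0.035156 (−); new bracket [0.5, 0.75]
m = 0.625, g(m) = 1.257568 (+); new bracket [0.625, 0.75]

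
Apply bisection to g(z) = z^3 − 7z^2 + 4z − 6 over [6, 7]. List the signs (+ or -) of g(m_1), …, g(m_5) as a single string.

z = 6.5 gives g = -1.125, negative; keep [6.5, 7]
z = 6.75 gives g = 9.609375, positive; keep [6.5, 6.75]
z = 6.625 gives g = 4.041016, positive; keep [6.5, 6.625]
z = 6.5625 gives g = 1.4084, positive; keep [6.5, 6.5625]
z = 6.53125 gives g = 0.1294, positive; keep [6.5, 6.53125]

-++++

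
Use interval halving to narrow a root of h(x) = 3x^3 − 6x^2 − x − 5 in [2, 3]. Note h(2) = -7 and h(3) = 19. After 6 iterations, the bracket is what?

x = 2.5 gives h = 1.875, positive; keep [2, 2.5]
x = 2.25 gives h = -3.453125, negative; keep [2.25, 2.5]
x = 2.375 gives h = -1.029297, negative; keep [2.375, 2.5]
x = 2.4375 gives h = 0.3606, positive; keep [2.375, 2.4375]
x = 2.40625 gives h = -0.3496, negative; keep [2.40625, 2.4375]
x = 2.421875 gives h = 0.0016, positive; keep [2.40625, 2.421875]

[2.40625, 2.421875]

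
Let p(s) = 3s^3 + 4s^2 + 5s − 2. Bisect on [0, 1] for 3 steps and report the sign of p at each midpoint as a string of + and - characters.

m = 0.5, p(m) = 1.875 (+); new bracket [0, 0.5]
m = 0.25, p(m) = -0.453125 (−); new bracket [0.25, 0.5]
m = 0.375, p(m) = 0.595703 (+); new bracket [0.25, 0.375]

+-+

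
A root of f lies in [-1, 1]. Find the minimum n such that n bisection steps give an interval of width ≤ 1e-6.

21

Width after n steps is 2/2^n. Need 2^n ≥ 2/1e-6 = 2000000.
2^20 = 1048576 < 2000000 ≤ 2^21 = 2097152, so n = 21.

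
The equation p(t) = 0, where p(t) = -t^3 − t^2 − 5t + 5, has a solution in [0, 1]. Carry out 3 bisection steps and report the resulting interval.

midpoint 0.5: p = 2.125 > 0 → [0.5, 1]
midpoint 0.75: p = 0.265625 > 0 → [0.75, 1]
midpoint 0.875: p = -0.810547 < 0 → [0.75, 0.875]

[0.75, 0.875]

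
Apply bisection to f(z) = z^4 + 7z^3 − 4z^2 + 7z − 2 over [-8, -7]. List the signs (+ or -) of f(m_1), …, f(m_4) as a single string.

-+-+

m = -7.5, f(m) = -68.5625 (−); new bracket [-8, -7.5]
m = -7.75, f(m) = 52.613281 (+); new bracket [-7.75, -7.5]
m = -7.625, f(m) = -10.861084 (−); new bracket [-7.75, -7.625]
m = -7.6875, f(m) = 20.1372 (+); new bracket [-7.6875, -7.625]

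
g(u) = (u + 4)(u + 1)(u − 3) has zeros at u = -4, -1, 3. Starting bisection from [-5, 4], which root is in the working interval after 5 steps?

3

g(-0.5) = -6.125 < 0, so the root lies in [-0.5, 4]
g(1.75) = -19.765625 < 0, so the root lies in [1.75, 4]
g(2.875) = -3.330078 < 0, so the root lies in [2.875, 4]
g(3.4375) = 14.4392 > 0, so the root lies in [2.875, 3.4375]
g(3.15625) = 4.6474 > 0, so the root lies in [2.875, 3.15625]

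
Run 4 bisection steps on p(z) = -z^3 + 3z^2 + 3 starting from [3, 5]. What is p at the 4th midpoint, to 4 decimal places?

m = 4, p(m) = -13 (−); new bracket [3, 4]
m = 3.5, p(m) = -3.125 (−); new bracket [3, 3.5]
m = 3.25, p(m) = 0.359375 (+); new bracket [3.25, 3.5]
m = 3.375, p(m) = -1.2715 (−); new bracket [3.25, 3.375]

-1.2715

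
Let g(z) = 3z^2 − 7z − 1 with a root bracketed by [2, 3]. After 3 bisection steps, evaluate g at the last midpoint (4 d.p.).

-0.7031

z = 2.5 gives g = 0.25, positive; keep [2, 2.5]
z = 2.25 gives g = -1.5625, negative; keep [2.25, 2.5]
z = 2.375 gives g = -0.703125, negative; keep [2.375, 2.5]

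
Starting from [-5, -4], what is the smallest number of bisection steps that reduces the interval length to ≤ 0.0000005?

21

Width after n steps is 1/2^n. Need 2^n ≥ 1/0.0000005 = 2000000.
2^20 = 1048576 < 2000000 ≤ 2^21 = 2097152, so n = 21.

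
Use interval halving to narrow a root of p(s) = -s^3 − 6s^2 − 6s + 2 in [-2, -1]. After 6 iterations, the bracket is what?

[-1.671875, -1.65625]

midpoint -1.5: p = 0.875 > 0 → [-2, -1.5]
midpoint -1.75: p = -0.515625 < 0 → [-1.75, -1.5]
midpoint -1.625: p = 0.197266 > 0 → [-1.75, -1.625]
midpoint -1.6875: p = -0.1555 < 0 → [-1.6875, -1.625]
midpoint -1.65625: p = 0.0219 > 0 → [-1.6875, -1.65625]
midpoint -1.671875: p = -0.0666 < 0 → [-1.671875, -1.65625]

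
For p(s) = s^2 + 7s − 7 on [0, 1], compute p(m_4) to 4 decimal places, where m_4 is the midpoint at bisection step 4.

0.4414

s = 0.5 gives p = -3.25, negative; keep [0.5, 1]
s = 0.75 gives p = -1.1875, negative; keep [0.75, 1]
s = 0.875 gives p = -0.109375, negative; keep [0.875, 1]
s = 0.9375 gives p = 0.4414, positive; keep [0.875, 0.9375]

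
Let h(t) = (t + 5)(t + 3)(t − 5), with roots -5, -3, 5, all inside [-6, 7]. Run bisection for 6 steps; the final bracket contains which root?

t = 0.5 gives h = -86.625, negative; keep [0.5, 7]
t = 3.75 gives h = -73.828125, negative; keep [3.75, 7]
t = 5.375 gives h = 32.583984, positive; keep [3.75, 5.375]
t = 4.5625 gives h = -31.6384, negative; keep [4.5625, 5.375]
t = 4.96875 gives h = -2.4825, negative; keep [4.96875, 5.375]
t = 5.171875 gives h = 14.2868, positive; keep [4.96875, 5.171875]

5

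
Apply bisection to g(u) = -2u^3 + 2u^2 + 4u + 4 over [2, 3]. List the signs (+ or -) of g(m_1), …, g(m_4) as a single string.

u = 2.5 gives g = -4.75, negative; keep [2, 2.5]
u = 2.25 gives g = 0.34375, positive; keep [2.25, 2.5]
u = 2.375 gives g = -2.011719, negative; keep [2.25, 2.375]
u = 2.3125 gives g = -0.7876, negative; keep [2.25, 2.3125]

-+--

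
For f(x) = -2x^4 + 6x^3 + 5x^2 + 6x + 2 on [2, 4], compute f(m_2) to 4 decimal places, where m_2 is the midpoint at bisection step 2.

x = 3 gives f = 65, positive; keep [3, 4]
x = 3.5 gives f = 41.375, positive; keep [3.5, 4]

41.3750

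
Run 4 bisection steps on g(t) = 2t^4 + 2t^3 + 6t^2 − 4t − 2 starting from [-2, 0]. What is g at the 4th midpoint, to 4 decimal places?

0.2778

t = -1 gives g = 8, positive; keep [-1, 0]
t = -0.5 gives g = 1.375, positive; keep [-0.5, 0]
t = -0.25 gives g = -0.648438, negative; keep [-0.5, -0.25]
t = -0.375 gives g = 0.2778, positive; keep [-0.375, -0.25]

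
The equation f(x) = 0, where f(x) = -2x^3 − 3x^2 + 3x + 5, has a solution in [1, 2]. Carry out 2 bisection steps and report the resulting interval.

[1.25, 1.5]

m = 1.5, f(m) = -4 (−); new bracket [1, 1.5]
m = 1.25, f(m) = 0.15625 (+); new bracket [1.25, 1.5]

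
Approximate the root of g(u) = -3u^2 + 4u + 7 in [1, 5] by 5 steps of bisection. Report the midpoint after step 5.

m = 3, g(m) = -8 (−); new bracket [1, 3]
m = 2, g(m) = 3 (+); new bracket [2, 3]
m = 2.5, g(m) = -1.75 (−); new bracket [2, 2.5]
m = 2.25, g(m) = 0.8125 (+); new bracket [2.25, 2.5]
m = 2.375, g(m) = -0.4219 (−); new bracket [2.25, 2.375]

2.375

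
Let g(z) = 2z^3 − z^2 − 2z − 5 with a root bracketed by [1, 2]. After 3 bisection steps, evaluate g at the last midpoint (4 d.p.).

0.9180

midpoint 1.5: g = -3.5 < 0 → [1.5, 2]
midpoint 1.75: g = -0.84375 < 0 → [1.75, 2]
midpoint 1.875: g = 0.917969 > 0 → [1.75, 1.875]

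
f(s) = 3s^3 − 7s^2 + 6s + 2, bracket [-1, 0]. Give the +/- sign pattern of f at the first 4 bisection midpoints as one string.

midpoint -0.5: f = -3.125 < 0 → [-0.5, 0]
midpoint -0.25: f = 0.015625 > 0 → [-0.5, -0.25]
midpoint -0.375: f = -1.392578 < 0 → [-0.375, -0.25]
midpoint -0.3125: f = -0.6501 < 0 → [-0.3125, -0.25]

-+--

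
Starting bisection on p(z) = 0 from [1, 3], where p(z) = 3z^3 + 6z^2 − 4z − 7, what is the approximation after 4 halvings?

midpoint 2: p = 33 > 0 → [1, 2]
midpoint 1.5: p = 10.625 > 0 → [1, 1.5]
midpoint 1.25: p = 3.234375 > 0 → [1, 1.25]
midpoint 1.125: p = 0.3652 > 0 → [1, 1.125]

1.125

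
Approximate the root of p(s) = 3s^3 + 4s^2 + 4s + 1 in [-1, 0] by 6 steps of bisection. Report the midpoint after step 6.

-0.328125

midpoint -0.5: p = -0.375 < 0 → [-0.5, 0]
midpoint -0.25: p = 0.203125 > 0 → [-0.5, -0.25]
midpoint -0.375: p = -0.095703 < 0 → [-0.375, -0.25]
midpoint -0.3125: p = 0.0491 > 0 → [-0.375, -0.3125]
midpoint -0.34375: p = -0.0242 < 0 → [-0.34375, -0.3125]
midpoint -0.328125: p = 0.0122 > 0 → [-0.34375, -0.328125]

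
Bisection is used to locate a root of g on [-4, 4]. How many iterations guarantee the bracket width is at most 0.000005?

Width after n steps is 8/2^n. Need 2^n ≥ 8/0.000005 = 1600000.
2^20 = 1048576 < 1600000 ≤ 2^21 = 2097152, so n = 21.

21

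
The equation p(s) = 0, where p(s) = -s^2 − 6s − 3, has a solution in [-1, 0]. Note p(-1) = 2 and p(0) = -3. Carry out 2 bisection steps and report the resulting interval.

s = -0.5 gives p = -0.25, negative; keep [-1, -0.5]
s = -0.75 gives p = 0.9375, positive; keep [-0.75, -0.5]

[-0.75, -0.5]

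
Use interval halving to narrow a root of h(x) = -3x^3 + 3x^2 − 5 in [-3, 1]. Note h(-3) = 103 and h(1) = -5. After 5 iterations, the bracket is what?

h(-1) = 1 > 0, so the root lies in [-1, 1]
h(0) = -5 < 0, so the root lies in [-1, 0]
h(-0.5) = -3.875 < 0, so the root lies in [-1, -0.5]
h(-0.75) = -2.0469 < 0, so the root lies in [-1, -0.75]
h(-0.875) = -0.6934 < 0, so the root lies in [-1, -0.875]

[-1, -0.875]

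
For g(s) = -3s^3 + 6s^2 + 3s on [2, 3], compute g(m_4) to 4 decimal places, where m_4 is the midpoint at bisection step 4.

-0.4856

g(2.5) = -1.875 < 0, so the root lies in [2, 2.5]
g(2.25) = 2.953125 > 0, so the root lies in [2.25, 2.5]
g(2.375) = 0.779297 > 0, so the root lies in [2.375, 2.5]
g(2.4375) = -0.4856 < 0, so the root lies in [2.375, 2.4375]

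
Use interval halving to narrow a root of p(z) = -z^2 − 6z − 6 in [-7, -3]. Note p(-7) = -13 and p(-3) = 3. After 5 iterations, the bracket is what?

z = -5 gives p = -1, negative; keep [-5, -3]
z = -4 gives p = 2, positive; keep [-5, -4]
z = -4.5 gives p = 0.75, positive; keep [-5, -4.5]
z = -4.75 gives p = -0.0625, negative; keep [-4.75, -4.5]
z = -4.625 gives p = 0.3594, positive; keep [-4.75, -4.625]

[-4.75, -4.625]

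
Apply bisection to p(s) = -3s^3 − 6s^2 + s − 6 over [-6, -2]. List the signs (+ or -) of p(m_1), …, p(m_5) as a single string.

+++--

midpoint -4: p = 86 > 0 → [-4, -2]
midpoint -3: p = 18 > 0 → [-3, -2]
midpoint -2.5: p = 0.875 > 0 → [-2.5, -2]
midpoint -2.25: p = -4.4531 < 0 → [-2.5, -2.25]
midpoint -2.375: p = -2.0293 < 0 → [-2.5, -2.375]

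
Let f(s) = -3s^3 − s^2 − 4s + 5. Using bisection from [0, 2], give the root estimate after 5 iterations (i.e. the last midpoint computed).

f(1) = -3 < 0, so the root lies in [0, 1]
f(0.5) = 2.375 > 0, so the root lies in [0.5, 1]
f(0.75) = 0.171875 > 0, so the root lies in [0.75, 1]
f(0.875) = -1.2754 < 0, so the root lies in [0.75, 0.875]
f(0.8125) = -0.5193 < 0, so the root lies in [0.75, 0.8125]

0.8125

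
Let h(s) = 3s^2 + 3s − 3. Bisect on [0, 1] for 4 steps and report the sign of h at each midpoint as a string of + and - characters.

s = 0.5 gives h = -0.75, negative; keep [0.5, 1]
s = 0.75 gives h = 0.9375, positive; keep [0.5, 0.75]
s = 0.625 gives h = 0.046875, positive; keep [0.5, 0.625]
s = 0.5625 gives h = -0.3633, negative; keep [0.5625, 0.625]

-++-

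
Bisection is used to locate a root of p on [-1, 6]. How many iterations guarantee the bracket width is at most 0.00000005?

Width after n steps is 7/2^n. Need 2^n ≥ 7/0.00000005 = 140000000.
2^27 = 134217728 < 140000000 ≤ 2^28 = 268435456, so n = 28.

28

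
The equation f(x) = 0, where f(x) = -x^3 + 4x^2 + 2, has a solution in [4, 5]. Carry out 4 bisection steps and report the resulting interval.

[4.0625, 4.125]

midpoint 4.5: f = -8.125 < 0 → [4, 4.5]
midpoint 4.25: f = -2.515625 < 0 → [4, 4.25]
midpoint 4.125: f = -0.126953 < 0 → [4, 4.125]
midpoint 4.0625: f = 0.9685 > 0 → [4.0625, 4.125]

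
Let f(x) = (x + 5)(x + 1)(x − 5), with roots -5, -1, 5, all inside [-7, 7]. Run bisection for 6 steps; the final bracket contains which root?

x = 0 gives f = -25, negative; keep [0, 7]
x = 3.5 gives f = -57.375, negative; keep [3.5, 7]
x = 5.25 gives f = 16.015625, positive; keep [3.5, 5.25]
x = 4.375 gives f = -31.4941, negative; keep [4.375, 5.25]
x = 4.8125 gives f = -10.6941, negative; keep [4.8125, 5.25]
x = 5.03125 gives f = 1.8907, positive; keep [4.8125, 5.03125]

5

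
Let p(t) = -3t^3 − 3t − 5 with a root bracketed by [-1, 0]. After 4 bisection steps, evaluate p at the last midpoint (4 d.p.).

0.2844

p(-0.5) = -3.125 < 0, so the root lies in [-1, -0.5]
p(-0.75) = -1.484375 < 0, so the root lies in [-1, -0.75]
p(-0.875) = -0.365234 < 0, so the root lies in [-1, -0.875]
p(-0.9375) = 0.2844 > 0, so the root lies in [-0.9375, -0.875]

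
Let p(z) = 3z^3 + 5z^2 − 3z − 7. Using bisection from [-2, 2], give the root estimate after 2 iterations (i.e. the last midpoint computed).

z = 0 gives p = -7, negative; keep [0, 2]
z = 1 gives p = -2, negative; keep [1, 2]

1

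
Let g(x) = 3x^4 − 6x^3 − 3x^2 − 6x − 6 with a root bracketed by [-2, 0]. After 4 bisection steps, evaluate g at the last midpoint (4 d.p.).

x = -1 gives g = 6, positive; keep [-1, 0]
x = -0.5 gives g = -2.8125, negative; keep [-1, -0.5]
x = -0.75 gives g = 0.292969, positive; keep [-0.75, -0.5]
x = -0.625 gives g = -1.4993, negative; keep [-0.75, -0.625]

-1.4993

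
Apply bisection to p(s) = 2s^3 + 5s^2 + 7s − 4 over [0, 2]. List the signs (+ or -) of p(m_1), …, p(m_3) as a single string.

s = 1 gives p = 10, positive; keep [0, 1]
s = 0.5 gives p = 1, positive; keep [0, 0.5]
s = 0.25 gives p = -1.90625, negative; keep [0.25, 0.5]

++-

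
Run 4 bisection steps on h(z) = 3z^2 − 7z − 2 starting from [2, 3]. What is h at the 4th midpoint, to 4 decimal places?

-0.2383

z = 2.5 gives h = -0.75, negative; keep [2.5, 3]
z = 2.75 gives h = 1.4375, positive; keep [2.5, 2.75]
z = 2.625 gives h = 0.296875, positive; keep [2.5, 2.625]
z = 2.5625 gives h = -0.2383, negative; keep [2.5625, 2.625]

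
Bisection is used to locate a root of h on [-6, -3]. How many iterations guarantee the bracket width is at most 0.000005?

Width after n steps is 3/2^n. Need 2^n ≥ 3/0.000005 = 600000.
2^19 = 524288 < 600000 ≤ 2^20 = 1048576, so n = 20.

20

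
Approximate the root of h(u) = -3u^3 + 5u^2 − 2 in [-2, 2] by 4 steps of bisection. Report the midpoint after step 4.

h(0) = -2 < 0, so the root lies in [-2, 0]
h(-1) = 6 > 0, so the root lies in [-1, 0]
h(-0.5) = -0.375 < 0, so the root lies in [-1, -0.5]
h(-0.75) = 2.0781 > 0, so the root lies in [-0.75, -0.5]

-0.75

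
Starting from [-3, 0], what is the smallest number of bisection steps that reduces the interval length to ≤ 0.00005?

16

Width after n steps is 3/2^n. Need 2^n ≥ 3/0.00005 = 60000.
2^15 = 32768 < 60000 ≤ 2^16 = 65536, so n = 16.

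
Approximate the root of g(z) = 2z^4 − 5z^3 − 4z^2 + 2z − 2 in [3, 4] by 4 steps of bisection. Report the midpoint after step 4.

3.0625

midpoint 3.5: g = 41.75 > 0 → [3, 3.5]
midpoint 3.25: g = 13.742188 > 0 → [3, 3.25]
midpoint 3.125: g = 3.334473 > 0 → [3, 3.125]
midpoint 3.0625: g = -1.0774 < 0 → [3.0625, 3.125]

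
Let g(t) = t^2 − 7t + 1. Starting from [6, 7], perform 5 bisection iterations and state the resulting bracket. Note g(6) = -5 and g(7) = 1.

m = 6.5, g(m) = -2.25 (−); new bracket [6.5, 7]
m = 6.75, g(m) = -0.6875 (−); new bracket [6.75, 7]
m = 6.875, g(m) = 0.140625 (+); new bracket [6.75, 6.875]
m = 6.8125, g(m) = -0.2773 (−); new bracket [6.8125, 6.875]
m = 6.84375, g(m) = -0.0693 (−); new bracket [6.84375, 6.875]

[6.84375, 6.875]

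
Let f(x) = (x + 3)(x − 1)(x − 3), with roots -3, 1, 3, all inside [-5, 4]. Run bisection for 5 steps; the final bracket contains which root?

x = -0.5 gives f = 13.125, positive; keep [-5, -0.5]
x = -2.75 gives f = 5.390625, positive; keep [-5, -2.75]
x = -3.875 gives f = -29.326172, negative; keep [-3.875, -2.75]
x = -3.3125 gives f = -8.5071, negative; keep [-3.3125, -2.75]
x = -3.03125 gives f = -0.7598, negative; keep [-3.03125, -2.75]

-3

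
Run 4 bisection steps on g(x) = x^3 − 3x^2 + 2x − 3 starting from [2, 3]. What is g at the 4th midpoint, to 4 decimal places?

g(2.5) = -1.125 < 0, so the root lies in [2.5, 3]
g(2.75) = 0.609375 > 0, so the root lies in [2.5, 2.75]
g(2.625) = -0.333984 < 0, so the root lies in [2.625, 2.75]
g(2.6875) = 0.1179 > 0, so the root lies in [2.625, 2.6875]

0.1179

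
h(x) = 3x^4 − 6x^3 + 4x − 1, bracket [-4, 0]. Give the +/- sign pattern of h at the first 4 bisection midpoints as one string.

x = -2 gives h = 87, positive; keep [-2, 0]
x = -1 gives h = 4, positive; keep [-1, 0]
x = -0.5 gives h = -2.0625, negative; keep [-1, -0.5]
x = -0.75 gives h = -0.5195, negative; keep [-1, -0.75]

++--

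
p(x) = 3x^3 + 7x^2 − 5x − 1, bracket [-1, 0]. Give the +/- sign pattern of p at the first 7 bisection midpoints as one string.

midpoint -0.5: p = 2.875 > 0 → [-0.5, 0]
midpoint -0.25: p = 0.640625 > 0 → [-0.25, 0]
midpoint -0.125: p = -0.271484 < 0 → [-0.25, -0.125]
midpoint -0.1875: p = 0.1638 > 0 → [-0.1875, -0.125]
midpoint -0.15625: p = -0.0593 < 0 → [-0.1875, -0.15625]
midpoint -0.171875: p = 0.0509 > 0 → [-0.171875, -0.15625]
midpoint -0.1640625: p = -0.0045 < 0 → [-0.171875, -0.1640625]

++-+-+-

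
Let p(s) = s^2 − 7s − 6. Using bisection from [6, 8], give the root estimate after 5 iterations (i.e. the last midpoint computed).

midpoint 7: p = -6 < 0 → [7, 8]
midpoint 7.5: p = -2.25 < 0 → [7.5, 8]
midpoint 7.75: p = -0.1875 < 0 → [7.75, 8]
midpoint 7.875: p = 0.8906 > 0 → [7.75, 7.875]
midpoint 7.8125: p = 0.3477 > 0 → [7.75, 7.8125]

7.8125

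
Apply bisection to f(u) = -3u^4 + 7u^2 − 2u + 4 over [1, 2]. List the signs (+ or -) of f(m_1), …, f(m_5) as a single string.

+--+-

m = 1.5, f(m) = 1.5625 (+); new bracket [1.5, 2]
m = 1.75, f(m) = -6.199219 (−); new bracket [1.5, 1.75]
m = 1.625, f(m) = -1.684326 (−); new bracket [1.5, 1.625]
m = 1.5625, f(m) = 0.0835 (+); new bracket [1.5625, 1.625]
m = 1.59375, f(m) = -0.7626 (−); new bracket [1.5625, 1.59375]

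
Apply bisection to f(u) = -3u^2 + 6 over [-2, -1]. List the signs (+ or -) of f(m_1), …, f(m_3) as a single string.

u = -1.5 gives f = -0.75, negative; keep [-1.5, -1]
u = -1.25 gives f = 1.3125, positive; keep [-1.5, -1.25]
u = -1.375 gives f = 0.328125, positive; keep [-1.5, -1.375]

-++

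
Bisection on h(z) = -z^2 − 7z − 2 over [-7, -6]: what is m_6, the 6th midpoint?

-6.703125

m = -6.5, h(m) = 1.25 (+); new bracket [-7, -6.5]
m = -6.75, h(m) = -0.3125 (−); new bracket [-6.75, -6.5]
m = -6.625, h(m) = 0.484375 (+); new bracket [-6.75, -6.625]
m = -6.6875, h(m) = 0.0898 (+); new bracket [-6.75, -6.6875]
m = -6.71875, h(m) = -0.1104 (−); new bracket [-6.71875, -6.6875]
m = -6.703125, h(m) = -0.01 (−); new bracket [-6.703125, -6.6875]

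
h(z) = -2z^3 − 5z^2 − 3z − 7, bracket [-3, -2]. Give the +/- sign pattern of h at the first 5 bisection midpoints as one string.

h(-2.5) = 0.5 > 0, so the root lies in [-2.5, -2]
h(-2.25) = -2.78125 < 0, so the root lies in [-2.5, -2.25]
h(-2.375) = -1.285156 < 0, so the root lies in [-2.5, -2.375]
h(-2.4375) = -0.4302 < 0, so the root lies in [-2.5, -2.4375]
h(-2.46875) = 0.0253 > 0, so the root lies in [-2.46875, -2.4375]

+---+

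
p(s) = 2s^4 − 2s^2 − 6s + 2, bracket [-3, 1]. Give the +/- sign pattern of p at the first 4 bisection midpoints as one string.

p(-1) = 8 > 0, so the root lies in [-1, 1]
p(0) = 2 > 0, so the root lies in [0, 1]
p(0.5) = -1.375 < 0, so the root lies in [0, 0.5]
p(0.25) = 0.3828 > 0, so the root lies in [0.25, 0.5]

++-+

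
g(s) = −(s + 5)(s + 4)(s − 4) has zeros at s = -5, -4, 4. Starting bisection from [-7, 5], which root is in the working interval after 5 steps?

m = -1, g(m) = 60 (+); new bracket [-1, 5]
m = 2, g(m) = 84 (+); new bracket [2, 5]
m = 3.5, g(m) = 31.875 (+); new bracket [3.5, 5]
m = 4.25, g(m) = -19.0781 (−); new bracket [3.5, 4.25]
m = 3.875, g(m) = 8.7363 (+); new bracket [3.875, 4.25]

4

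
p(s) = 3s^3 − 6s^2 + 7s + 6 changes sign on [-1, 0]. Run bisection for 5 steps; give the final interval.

p(-0.5) = 0.625 > 0, so the root lies in [-1, -0.5]
p(-0.75) = -3.890625 < 0, so the root lies in [-0.75, -0.5]
p(-0.625) = -1.451172 < 0, so the root lies in [-0.625, -0.5]
p(-0.5625) = -0.3699 < 0, so the root lies in [-0.5625, -0.5]
p(-0.53125) = 0.1381 > 0, so the root lies in [-0.5625, -0.53125]

[-0.5625, -0.53125]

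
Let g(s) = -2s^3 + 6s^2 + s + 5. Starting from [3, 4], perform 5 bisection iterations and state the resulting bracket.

[3.34375, 3.375]

m = 3.5, g(m) = -3.75 (−); new bracket [3, 3.5]
m = 3.25, g(m) = 2.96875 (+); new bracket [3.25, 3.5]
m = 3.375, g(m) = -0.167969 (−); new bracket [3.25, 3.375]
m = 3.3125, g(m) = 1.4546 (+); new bracket [3.3125, 3.375]
m = 3.34375, g(m) = 0.657 (+); new bracket [3.34375, 3.375]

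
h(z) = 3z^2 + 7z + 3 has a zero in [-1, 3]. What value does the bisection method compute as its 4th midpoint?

-0.75

z = 1 gives h = 13, positive; keep [-1, 1]
z = 0 gives h = 3, positive; keep [-1, 0]
z = -0.5 gives h = 0.25, positive; keep [-1, -0.5]
z = -0.75 gives h = -0.5625, negative; keep [-0.75, -0.5]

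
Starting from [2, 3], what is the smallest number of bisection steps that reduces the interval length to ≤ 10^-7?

Width after n steps is 1/2^n. Need 2^n ≥ 1/10^-7 = 10000000.
2^23 = 8388608 < 10000000 ≤ 2^24 = 16777216, so n = 24.

24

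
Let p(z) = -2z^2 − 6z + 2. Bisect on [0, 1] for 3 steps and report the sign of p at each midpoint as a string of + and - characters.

-+-

midpoint 0.5: p = -1.5 < 0 → [0, 0.5]
midpoint 0.25: p = 0.375 > 0 → [0.25, 0.5]
midpoint 0.375: p = -0.53125 < 0 → [0.25, 0.375]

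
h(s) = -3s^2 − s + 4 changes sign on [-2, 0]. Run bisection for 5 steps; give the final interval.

[-1.375, -1.3125]

s = -1 gives h = 2, positive; keep [-2, -1]
s = -1.5 gives h = -1.25, negative; keep [-1.5, -1]
s = -1.25 gives h = 0.5625, positive; keep [-1.5, -1.25]
s = -1.375 gives h = -0.2969, negative; keep [-1.375, -1.25]
s = -1.3125 gives h = 0.1445, positive; keep [-1.375, -1.3125]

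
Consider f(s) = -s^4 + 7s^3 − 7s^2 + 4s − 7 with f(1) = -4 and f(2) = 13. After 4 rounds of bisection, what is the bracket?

[1.375, 1.4375]

m = 1.5, f(m) = 1.8125 (+); new bracket [1, 1.5]
m = 1.25, f(m) = -1.707031 (−); new bracket [1.25, 1.5]
m = 1.375, f(m) = -0.111572 (−); new bracket [1.375, 1.5]
m = 1.4375, f(m) = 0.8083 (+); new bracket [1.375, 1.4375]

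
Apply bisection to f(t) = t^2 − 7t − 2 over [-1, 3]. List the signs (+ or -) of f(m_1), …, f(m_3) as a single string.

--+

m = 1, f(m) = -8 (−); new bracket [-1, 1]
m = 0, f(m) = -2 (−); new bracket [-1, 0]
m = -0.5, f(m) = 1.75 (+); new bracket [-0.5, 0]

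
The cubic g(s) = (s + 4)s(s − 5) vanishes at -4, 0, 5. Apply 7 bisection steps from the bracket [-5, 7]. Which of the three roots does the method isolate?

s = 1 gives g = -20, negative; keep [1, 7]
s = 4 gives g = -32, negative; keep [4, 7]
s = 5.5 gives g = 26.125, positive; keep [4, 5.5]
s = 4.75 gives g = -10.3906, negative; keep [4.75, 5.5]
s = 5.125 gives g = 5.8457, positive; keep [4.75, 5.125]
s = 4.9375 gives g = -2.7581, negative; keep [4.9375, 5.125]
s = 5.03125 gives g = 1.42, positive; keep [4.9375, 5.03125]

5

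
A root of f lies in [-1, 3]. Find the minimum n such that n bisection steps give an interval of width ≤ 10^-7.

Width after n steps is 4/2^n. Need 2^n ≥ 4/10^-7 = 40000000.
2^25 = 33554432 < 40000000 ≤ 2^26 = 67108864, so n = 26.

26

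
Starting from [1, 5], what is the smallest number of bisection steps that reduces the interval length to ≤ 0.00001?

19

Width after n steps is 4/2^n. Need 2^n ≥ 4/0.00001 = 400000.
2^18 = 262144 < 400000 ≤ 2^19 = 524288, so n = 19.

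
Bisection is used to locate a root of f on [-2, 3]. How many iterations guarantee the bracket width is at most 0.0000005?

Width after n steps is 5/2^n. Need 2^n ≥ 5/0.0000005 = 10000000.
2^23 = 8388608 < 10000000 ≤ 2^24 = 16777216, so n = 24.

24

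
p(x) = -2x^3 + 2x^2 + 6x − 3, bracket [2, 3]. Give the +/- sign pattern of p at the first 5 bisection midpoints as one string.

---+-

p(2.5) = -6.75 < 0, so the root lies in [2, 2.5]
p(2.25) = -2.15625 < 0, so the root lies in [2, 2.25]
p(2.125) = -0.410156 < 0, so the root lies in [2, 2.125]
p(2.0625) = 0.3354 > 0, so the root lies in [2.0625, 2.125]
p(2.09375) = -0.027 < 0, so the root lies in [2.0625, 2.09375]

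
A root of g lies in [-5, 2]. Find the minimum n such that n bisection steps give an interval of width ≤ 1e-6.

Width after n steps is 7/2^n. Need 2^n ≥ 7/1e-6 = 7000000.
2^22 = 4194304 < 7000000 ≤ 2^23 = 8388608, so n = 23.

23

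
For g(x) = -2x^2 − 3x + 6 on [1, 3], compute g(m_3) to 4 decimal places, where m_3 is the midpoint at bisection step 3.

midpoint 2: g = -8 < 0 → [1, 2]
midpoint 1.5: g = -3 < 0 → [1, 1.5]
midpoint 1.25: g = -0.875 < 0 → [1, 1.25]

-0.8750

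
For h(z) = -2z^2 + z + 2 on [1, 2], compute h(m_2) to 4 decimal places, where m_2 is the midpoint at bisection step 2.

midpoint 1.5: h = -1 < 0 → [1, 1.5]
midpoint 1.25: h = 0.125 > 0 → [1.25, 1.5]

0.1250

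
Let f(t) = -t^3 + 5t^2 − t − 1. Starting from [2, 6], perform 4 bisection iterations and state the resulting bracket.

[4.5, 4.75]

midpoint 4: f = 11 > 0 → [4, 6]
midpoint 5: f = -6 < 0 → [4, 5]
midpoint 4.5: f = 4.625 > 0 → [4.5, 5]
midpoint 4.75: f = -0.1094 < 0 → [4.5, 4.75]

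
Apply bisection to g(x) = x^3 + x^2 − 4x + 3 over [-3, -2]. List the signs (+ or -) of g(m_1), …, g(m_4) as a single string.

m = -2.5, g(m) = 3.625 (+); new bracket [-3, -2.5]
m = -2.75, g(m) = 0.765625 (+); new bracket [-3, -2.75]
m = -2.875, g(m) = -0.998047 (−); new bracket [-2.875, -2.75]
m = -2.8125, g(m) = -0.0872 (−); new bracket [-2.8125, -2.75]

++--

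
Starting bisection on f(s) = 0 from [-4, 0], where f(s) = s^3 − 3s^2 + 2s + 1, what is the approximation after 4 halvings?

s = -2 gives f = -23, negative; keep [-2, 0]
s = -1 gives f = -5, negative; keep [-1, 0]
s = -0.5 gives f = -0.875, negative; keep [-0.5, 0]
s = -0.25 gives f = 0.2969, positive; keep [-0.5, -0.25]

-0.25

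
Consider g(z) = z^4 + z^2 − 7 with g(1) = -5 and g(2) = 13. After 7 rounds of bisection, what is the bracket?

g(1.5) = 0.3125 > 0, so the root lies in [1, 1.5]
g(1.25) = -2.996094 < 0, so the root lies in [1.25, 1.5]
g(1.375) = -1.534912 < 0, so the root lies in [1.375, 1.5]
g(1.4375) = -0.6636 < 0, so the root lies in [1.4375, 1.5]
g(1.46875) = -0.1891 < 0, so the root lies in [1.46875, 1.5]
g(1.484375) = 0.0582 > 0, so the root lies in [1.46875, 1.484375]
g(1.4765625) = -0.0663 < 0, so the root lies in [1.4765625, 1.484375]

[1.4765625, 1.484375]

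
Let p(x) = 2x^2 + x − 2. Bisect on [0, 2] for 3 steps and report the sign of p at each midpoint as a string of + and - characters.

+--

p(1) = 1 > 0, so the root lies in [0, 1]
p(0.5) = -1 < 0, so the root lies in [0.5, 1]
p(0.75) = -0.125 < 0, so the root lies in [0.75, 1]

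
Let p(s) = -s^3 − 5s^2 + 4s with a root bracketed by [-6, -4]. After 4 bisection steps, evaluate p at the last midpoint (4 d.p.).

-2.7246

p(-5) = -20 < 0, so the root lies in [-6, -5]
p(-5.5) = -6.875 < 0, so the root lies in [-6, -5.5]
p(-5.75) = 1.796875 > 0, so the root lies in [-5.75, -5.5]
p(-5.625) = -2.7246 < 0, so the root lies in [-5.75, -5.625]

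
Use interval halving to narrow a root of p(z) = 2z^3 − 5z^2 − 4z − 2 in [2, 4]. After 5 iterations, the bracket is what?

m = 3, p(m) = -5 (−); new bracket [3, 4]
m = 3.5, p(m) = 8.5 (+); new bracket [3, 3.5]
m = 3.25, p(m) = 0.84375 (+); new bracket [3, 3.25]
m = 3.125, p(m) = -2.293 (−); new bracket [3.125, 3.25]
m = 3.1875, p(m) = -0.7798 (−); new bracket [3.1875, 3.25]

[3.1875, 3.25]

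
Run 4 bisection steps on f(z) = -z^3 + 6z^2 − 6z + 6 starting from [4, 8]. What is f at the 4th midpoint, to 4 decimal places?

-4.8281

f(6) = -30 < 0, so the root lies in [4, 6]
f(5) = 1 > 0, so the root lies in [5, 6]
f(5.5) = -11.875 < 0, so the root lies in [5, 5.5]
f(5.25) = -4.8281 < 0, so the root lies in [5, 5.25]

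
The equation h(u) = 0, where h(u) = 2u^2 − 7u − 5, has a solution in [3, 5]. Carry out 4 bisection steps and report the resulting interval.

[4, 4.125]

m = 4, h(m) = -1 (−); new bracket [4, 5]
m = 4.5, h(m) = 4 (+); new bracket [4, 4.5]
m = 4.25, h(m) = 1.375 (+); new bracket [4, 4.25]
m = 4.125, h(m) = 0.1562 (+); new bracket [4, 4.125]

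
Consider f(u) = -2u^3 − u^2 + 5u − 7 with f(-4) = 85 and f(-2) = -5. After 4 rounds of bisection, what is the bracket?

f(-3) = 23 > 0, so the root lies in [-3, -2]
f(-2.5) = 5.5 > 0, so the root lies in [-2.5, -2]
f(-2.25) = -0.53125 < 0, so the root lies in [-2.5, -2.25]
f(-2.375) = 2.2773 > 0, so the root lies in [-2.375, -2.25]

[-2.375, -2.25]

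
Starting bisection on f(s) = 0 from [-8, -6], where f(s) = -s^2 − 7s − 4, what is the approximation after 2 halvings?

-6.5

f(-7) = -4 < 0, so the root lies in [-7, -6]
f(-6.5) = -0.75 < 0, so the root lies in [-6.5, -6]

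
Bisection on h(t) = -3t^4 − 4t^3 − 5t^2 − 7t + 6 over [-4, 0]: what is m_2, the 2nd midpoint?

-1

m = -2, h(m) = -16 (−); new bracket [-2, 0]
m = -1, h(m) = 9 (+); new bracket [-2, -1]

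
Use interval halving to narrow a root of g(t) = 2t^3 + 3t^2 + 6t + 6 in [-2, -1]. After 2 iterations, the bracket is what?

g(-1.5) = -3 < 0, so the root lies in [-1.5, -1]
g(-1.25) = -0.71875 < 0, so the root lies in [-1.25, -1]

[-1.25, -1]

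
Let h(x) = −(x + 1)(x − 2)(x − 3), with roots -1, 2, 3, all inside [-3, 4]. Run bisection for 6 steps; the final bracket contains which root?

x = 0.5 gives h = -5.625, negative; keep [-3, 0.5]
x = -1.25 gives h = 3.453125, positive; keep [-1.25, 0.5]
x = -0.375 gives h = -5.009766, negative; keep [-1.25, -0.375]
x = -0.8125 gives h = -2.0105, negative; keep [-1.25, -0.8125]
x = -1.03125 gives h = 0.3819, positive; keep [-1.03125, -0.8125]
x = -0.921875 gives h = -0.8953, negative; keep [-1.03125, -0.921875]

-1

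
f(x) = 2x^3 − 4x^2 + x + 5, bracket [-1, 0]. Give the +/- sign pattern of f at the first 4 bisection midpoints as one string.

++-+

x = -0.5 gives f = 3.25, positive; keep [-1, -0.5]
x = -0.75 gives f = 1.15625, positive; keep [-1, -0.75]
x = -0.875 gives f = -0.277344, negative; keep [-0.875, -0.75]
x = -0.8125 gives f = 0.4741, positive; keep [-0.875, -0.8125]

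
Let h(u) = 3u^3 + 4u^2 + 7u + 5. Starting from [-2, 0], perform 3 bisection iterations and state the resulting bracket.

m = -1, h(m) = -1 (−); new bracket [-1, 0]
m = -0.5, h(m) = 2.125 (+); new bracket [-1, -0.5]
m = -0.75, h(m) = 0.734375 (+); new bracket [-1, -0.75]

[-1, -0.75]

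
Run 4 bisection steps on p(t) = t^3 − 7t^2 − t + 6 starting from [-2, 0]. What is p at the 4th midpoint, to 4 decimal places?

p(-1) = -1 < 0, so the root lies in [-1, 0]
p(-0.5) = 4.625 > 0, so the root lies in [-1, -0.5]
p(-0.75) = 2.390625 > 0, so the root lies in [-1, -0.75]
p(-0.875) = 0.8457 > 0, so the root lies in [-1, -0.875]

0.8457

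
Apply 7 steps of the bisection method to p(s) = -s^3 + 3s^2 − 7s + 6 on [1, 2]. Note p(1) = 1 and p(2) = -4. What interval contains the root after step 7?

m = 1.5, p(m) = -1.125 (−); new bracket [1, 1.5]
m = 1.25, p(m) = -0.015625 (−); new bracket [1, 1.25]
m = 1.125, p(m) = 0.498047 (+); new bracket [1.125, 1.25]
m = 1.1875, p(m) = 0.2434 (+); new bracket [1.1875, 1.25]
m = 1.21875, p(m) = 0.1145 (+); new bracket [1.21875, 1.25]
m = 1.234375, p(m) = 0.0496 (+); new bracket [1.234375, 1.25]
m = 1.2421875, p(m) = 0.017 (+); new bracket [1.2421875, 1.25]

[1.2421875, 1.25]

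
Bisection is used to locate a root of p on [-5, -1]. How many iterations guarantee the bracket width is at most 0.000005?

Width after n steps is 4/2^n. Need 2^n ≥ 4/0.000005 = 800000.
2^19 = 524288 < 800000 ≤ 2^20 = 1048576, so n = 20.

20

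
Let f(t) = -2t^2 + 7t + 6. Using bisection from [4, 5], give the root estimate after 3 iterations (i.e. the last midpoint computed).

4.125

m = 4.5, f(m) = -3 (−); new bracket [4, 4.5]
m = 4.25, f(m) = -0.375 (−); new bracket [4, 4.25]
m = 4.125, f(m) = 0.84375 (+); new bracket [4.125, 4.25]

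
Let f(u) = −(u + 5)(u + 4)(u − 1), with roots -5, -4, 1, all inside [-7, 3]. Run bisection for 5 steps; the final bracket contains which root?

midpoint -2: f = 18 > 0 → [-2, 3]
midpoint 0.5: f = 12.375 > 0 → [0.5, 3]
midpoint 1.75: f = -29.109375 < 0 → [0.5, 1.75]
midpoint 1.125: f = -3.9238 < 0 → [0.5, 1.125]
midpoint 0.8125: f = 5.2449 > 0 → [0.8125, 1.125]

1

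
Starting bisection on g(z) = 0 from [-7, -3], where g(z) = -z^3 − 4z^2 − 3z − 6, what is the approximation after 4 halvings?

-3.75

midpoint -5: g = 34 > 0 → [-5, -3]
midpoint -4: g = 6 > 0 → [-4, -3]
midpoint -3.5: g = -1.625 < 0 → [-4, -3.5]
midpoint -3.75: g = 1.7344 > 0 → [-3.75, -3.5]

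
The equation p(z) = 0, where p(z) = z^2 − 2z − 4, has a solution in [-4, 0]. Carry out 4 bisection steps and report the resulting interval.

[-1.25, -1]

midpoint -2: p = 4 > 0 → [-2, 0]
midpoint -1: p = -1 < 0 → [-2, -1]
midpoint -1.5: p = 1.25 > 0 → [-1.5, -1]
midpoint -1.25: p = 0.0625 > 0 → [-1.25, -1]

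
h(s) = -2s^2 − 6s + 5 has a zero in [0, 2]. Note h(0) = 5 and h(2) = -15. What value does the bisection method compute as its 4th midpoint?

0.625

s = 1 gives h = -3, negative; keep [0, 1]
s = 0.5 gives h = 1.5, positive; keep [0.5, 1]
s = 0.75 gives h = -0.625, negative; keep [0.5, 0.75]
s = 0.625 gives h = 0.4688, positive; keep [0.625, 0.75]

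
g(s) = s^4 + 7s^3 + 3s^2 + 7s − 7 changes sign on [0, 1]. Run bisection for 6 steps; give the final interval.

g(0.5) = -1.8125 < 0, so the root lies in [0.5, 1]
g(0.75) = 3.207031 > 0, so the root lies in [0.5, 0.75]
g(0.625) = 0.408447 > 0, so the root lies in [0.5, 0.625]
g(0.5625) = -0.7673 < 0, so the root lies in [0.5625, 0.625]
g(0.59375) = -0.1966 < 0, so the root lies in [0.59375, 0.625]
g(0.609375) = 0.1015 > 0, so the root lies in [0.59375, 0.609375]

[0.59375, 0.609375]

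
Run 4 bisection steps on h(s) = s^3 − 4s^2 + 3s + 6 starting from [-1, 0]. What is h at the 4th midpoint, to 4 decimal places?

0.3855

m = -0.5, h(m) = 3.375 (+); new bracket [-1, -0.5]
m = -0.75, h(m) = 1.078125 (+); new bracket [-1, -0.75]
m = -0.875, h(m) = -0.357422 (−); new bracket [-0.875, -0.75]
m = -0.8125, h(m) = 0.3855 (+); new bracket [-0.875, -0.8125]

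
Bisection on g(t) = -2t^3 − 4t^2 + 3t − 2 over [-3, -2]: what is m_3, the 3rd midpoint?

g(-2.5) = -3.25 < 0, so the root lies in [-3, -2.5]
g(-2.75) = 1.09375 > 0, so the root lies in [-2.75, -2.5]
g(-2.625) = -1.261719 < 0, so the root lies in [-2.75, -2.625]

-2.625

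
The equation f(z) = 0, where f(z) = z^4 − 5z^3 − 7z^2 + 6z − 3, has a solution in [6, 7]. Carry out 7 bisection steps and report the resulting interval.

m = 6.5, f(m) = 152.1875 (+); new bracket [6, 6.5]
m = 6.25, f(m) = 66.238281 (+); new bracket [6, 6.25]
m = 6.125, f(m) = 29.646729 (+); new bracket [6, 6.125]
m = 6.0625, f(m) = 12.8445 (+); new bracket [6, 6.0625]
m = 6.03125, f(m) = 4.8043 (+); new bracket [6, 6.03125]
m = 6.015625, f(m) = 0.8729 (+); new bracket [6, 6.015625]
m = 6.0078125, f(m) = -1.0709 (−); new bracket [6.0078125, 6.015625]

[6.0078125, 6.015625]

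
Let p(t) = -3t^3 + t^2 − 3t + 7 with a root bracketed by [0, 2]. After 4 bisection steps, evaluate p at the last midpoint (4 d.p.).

midpoint 1: p = 2 > 0 → [1, 2]
midpoint 1.5: p = -5.375 < 0 → [1, 1.5]
midpoint 1.25: p = -1.046875 < 0 → [1, 1.25]
midpoint 1.125: p = 0.6191 > 0 → [1.125, 1.25]

0.6191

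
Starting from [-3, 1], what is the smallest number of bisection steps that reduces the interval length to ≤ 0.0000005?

23

Width after n steps is 4/2^n. Need 2^n ≥ 4/0.0000005 = 8000000.
2^22 = 4194304 < 8000000 ≤ 2^23 = 8388608, so n = 23.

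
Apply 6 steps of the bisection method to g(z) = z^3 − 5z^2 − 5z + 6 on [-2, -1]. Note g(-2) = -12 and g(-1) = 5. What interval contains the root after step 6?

midpoint -1.5: g = -1.125 < 0 → [-1.5, -1]
midpoint -1.25: g = 2.484375 > 0 → [-1.5, -1.25]
midpoint -1.375: g = 0.822266 > 0 → [-1.5, -1.375]
midpoint -1.4375: g = -0.115 < 0 → [-1.4375, -1.375]
midpoint -1.40625: g = 0.3626 > 0 → [-1.4375, -1.40625]
midpoint -1.421875: g = 0.1261 > 0 → [-1.4375, -1.421875]

[-1.4375, -1.421875]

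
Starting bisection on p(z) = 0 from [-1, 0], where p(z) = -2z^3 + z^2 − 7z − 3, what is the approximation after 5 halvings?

z = -0.5 gives p = 1, positive; keep [-0.5, 0]
z = -0.25 gives p = -1.15625, negative; keep [-0.5, -0.25]
z = -0.375 gives p = -0.128906, negative; keep [-0.5, -0.375]
z = -0.4375 gives p = 0.4214, positive; keep [-0.4375, -0.375]
z = -0.40625 gives p = 0.1429, positive; keep [-0.40625, -0.375]

-0.40625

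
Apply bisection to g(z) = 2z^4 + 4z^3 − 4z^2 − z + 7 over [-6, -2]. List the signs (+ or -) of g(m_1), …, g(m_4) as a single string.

g(-4) = 203 > 0, so the root lies in [-4, -2]
g(-3) = 28 > 0, so the root lies in [-3, -2]
g(-2.5) = 0.125 > 0, so the root lies in [-2.5, -2]
g(-2.25) = -5.3047 < 0, so the root lies in [-2.5, -2.25]

+++-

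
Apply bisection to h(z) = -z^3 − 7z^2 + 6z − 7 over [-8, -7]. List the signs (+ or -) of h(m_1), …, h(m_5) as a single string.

--+--

h(-7.5) = -23.875 < 0, so the root lies in [-8, -7.5]
h(-7.75) = -8.453125 < 0, so the root lies in [-8, -7.75]
h(-7.875) = 0.013672 > 0, so the root lies in [-7.875, -7.75]
h(-7.8125) = -4.2839 < 0, so the root lies in [-7.875, -7.8125]
h(-7.84375) = -2.1513 < 0, so the root lies in [-7.875, -7.84375]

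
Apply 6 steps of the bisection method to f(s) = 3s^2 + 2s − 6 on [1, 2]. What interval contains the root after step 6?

s = 1.5 gives f = 3.75, positive; keep [1, 1.5]
s = 1.25 gives f = 1.1875, positive; keep [1, 1.25]
s = 1.125 gives f = 0.046875, positive; keep [1, 1.125]
s = 1.0625 gives f = -0.4883, negative; keep [1.0625, 1.125]
s = 1.09375 gives f = -0.2236, negative; keep [1.09375, 1.125]
s = 1.109375 gives f = -0.0891, negative; keep [1.109375, 1.125]

[1.109375, 1.125]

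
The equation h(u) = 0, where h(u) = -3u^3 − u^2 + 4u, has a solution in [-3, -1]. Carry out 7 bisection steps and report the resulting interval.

m = -2, h(m) = 12 (+); new bracket [-2, -1]
m = -1.5, h(m) = 1.875 (+); new bracket [-1.5, -1]
m = -1.25, h(m) = -0.703125 (−); new bracket [-1.5, -1.25]
m = -1.375, h(m) = 0.4082 (+); new bracket [-1.375, -1.25]
m = -1.3125, h(m) = -0.1897 (−); new bracket [-1.375, -1.3125]
m = -1.34375, h(m) = 0.0984 (+); new bracket [-1.34375, -1.3125]
m = -1.328125, h(m) = -0.0483 (−); new bracket [-1.34375, -1.328125]

[-1.34375, -1.328125]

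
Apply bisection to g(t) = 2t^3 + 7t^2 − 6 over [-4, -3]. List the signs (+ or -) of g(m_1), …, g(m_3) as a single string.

midpoint -3.5: g = -6 < 0 → [-3.5, -3]
midpoint -3.25: g = -0.71875 < 0 → [-3.25, -3]
midpoint -3.125: g = 1.324219 > 0 → [-3.25, -3.125]

--+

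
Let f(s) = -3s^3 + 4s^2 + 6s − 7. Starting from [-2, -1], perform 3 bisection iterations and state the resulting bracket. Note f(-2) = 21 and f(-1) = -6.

midpoint -1.5: f = 3.125 > 0 → [-1.5, -1]
midpoint -1.25: f = -2.390625 < 0 → [-1.5, -1.25]
midpoint -1.375: f = 0.111328 > 0 → [-1.375, -1.25]

[-1.375, -1.25]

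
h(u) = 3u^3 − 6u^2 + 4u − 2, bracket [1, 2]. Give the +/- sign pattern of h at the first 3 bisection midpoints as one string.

+--

h(1.5) = 0.625 > 0, so the root lies in [1, 1.5]
h(1.25) = -0.515625 < 0, so the root lies in [1.25, 1.5]
h(1.375) = -0.044922 < 0, so the root lies in [1.375, 1.5]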